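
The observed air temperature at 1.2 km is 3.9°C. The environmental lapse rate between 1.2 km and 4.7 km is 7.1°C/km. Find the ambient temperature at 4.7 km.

From 1200 m to 4700 m (environmental): cools by 7.1 × 3.5 = 24.85°C, giving -20.95°C.

-20.95°C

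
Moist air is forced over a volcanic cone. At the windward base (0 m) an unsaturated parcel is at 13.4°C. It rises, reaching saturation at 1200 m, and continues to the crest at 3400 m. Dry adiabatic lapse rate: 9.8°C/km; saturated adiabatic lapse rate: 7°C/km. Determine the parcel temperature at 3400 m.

-13.76°C

Dry to 1200 m: -9.8 × 1.2 km = -11.76°C, so T = 1.64°C.
Saturated to 3400 m: -7 × 2.2 km = -15.4°C, so T = -13.76°C.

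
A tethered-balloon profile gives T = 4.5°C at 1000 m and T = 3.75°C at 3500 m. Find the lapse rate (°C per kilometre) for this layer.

0.3°C/km

Γ = −ΔT/Δz = (4.5 − 3.75) / (3500 − 1000) m
  = 0.75°C / 2.5 km = 0.3°C/km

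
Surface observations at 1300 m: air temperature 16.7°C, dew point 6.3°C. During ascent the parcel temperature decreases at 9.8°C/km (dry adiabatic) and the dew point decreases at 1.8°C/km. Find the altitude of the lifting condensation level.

2600 m

T and T_d converge at 9.8 − 1.8 = 8°C per km
Height above start = (16.7 − 6.3) / 8 = 1.3 km
LCL altitude = 1300 m + 1300 m = 2600 m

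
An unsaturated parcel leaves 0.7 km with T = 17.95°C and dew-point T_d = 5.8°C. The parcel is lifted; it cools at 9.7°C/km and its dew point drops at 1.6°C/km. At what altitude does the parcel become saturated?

2.2 km

T and T_d converge at 9.7 − 1.6 = 8.1°C per km
Height above start = (17.95 − 5.8) / 8.1 = 1.5 km
LCL altitude = 700 m + 1500 m = 2200 m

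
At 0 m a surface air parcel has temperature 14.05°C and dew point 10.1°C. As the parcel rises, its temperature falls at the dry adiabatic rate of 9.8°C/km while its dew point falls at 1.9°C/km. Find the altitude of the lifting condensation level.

500 m

T and T_d converge at 9.8 − 1.9 = 7.9°C per km
Height above start = (14.05 − 10.1) / 7.9 = 0.5 km
LCL altitude = 0 m + 500 m = 500 m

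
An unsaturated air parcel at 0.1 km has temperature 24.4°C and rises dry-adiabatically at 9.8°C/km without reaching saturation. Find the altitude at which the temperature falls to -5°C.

3.1 km

Height above start = (24.4 − (-5)) / 9.8 = 3 km
Altitude = 100 m + 3000 m = 3100 m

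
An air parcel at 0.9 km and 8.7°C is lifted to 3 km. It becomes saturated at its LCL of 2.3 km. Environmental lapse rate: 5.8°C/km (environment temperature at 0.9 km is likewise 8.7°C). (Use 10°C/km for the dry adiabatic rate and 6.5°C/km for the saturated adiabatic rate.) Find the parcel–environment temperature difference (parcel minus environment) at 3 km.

-6.37°C (parcel cooler than environment)

Parcel:
  From 900 m to 2300 m (dry): cools by 10 × 1.4 = 14°C, giving -5.3°C.
  From 2300 m to 3000 m (saturated): cools by 6.5 × 0.7 = 4.55°C, giving -9.85°C.
Environment:
  From 900 m to 3000 m (environment): cools by 5.8 × 2.1 = 12.18°C, giving -3.48°C.
T_parcel − T_env = -9.85 − (-3.48) = -6.37°C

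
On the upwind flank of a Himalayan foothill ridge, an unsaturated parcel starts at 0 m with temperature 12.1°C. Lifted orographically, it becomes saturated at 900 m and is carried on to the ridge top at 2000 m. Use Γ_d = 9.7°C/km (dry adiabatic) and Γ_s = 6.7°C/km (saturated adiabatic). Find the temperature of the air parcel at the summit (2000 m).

-4°C

0 → 900 m (dry, 9.7°C/km): ΔT = -9.7 × 0.9 = -8.73°C → T = 3.37°C
900 → 2000 m (saturated, 6.7°C/km): ΔT = -6.7 × 1.1 = -7.37°C → T = -4°C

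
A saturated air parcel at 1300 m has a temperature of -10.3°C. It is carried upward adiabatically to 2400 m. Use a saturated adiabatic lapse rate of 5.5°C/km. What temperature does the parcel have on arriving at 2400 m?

1300–2400 m, saturated adiabatic: Δz = 1.1 km ⇒ ΔT = -6.05°C; T = -16.35°C

-16.35°C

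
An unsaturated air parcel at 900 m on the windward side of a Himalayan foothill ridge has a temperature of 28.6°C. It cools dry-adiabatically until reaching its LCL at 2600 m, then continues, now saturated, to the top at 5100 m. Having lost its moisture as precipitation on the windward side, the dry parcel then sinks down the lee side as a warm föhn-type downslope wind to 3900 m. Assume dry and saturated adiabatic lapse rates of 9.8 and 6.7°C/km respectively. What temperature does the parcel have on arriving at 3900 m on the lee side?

6.95°C

Dry to 2600 m: -9.8 × 1.7 km = -16.66°C, so T = 11.94°C.
Saturated to 5100 m: -6.7 × 2.5 km = -16.75°C, so T = -4.81°C.
Dry descent to 3900 m: +9.8 × 1.2 km = +11.76°C, so T = 6.95°C.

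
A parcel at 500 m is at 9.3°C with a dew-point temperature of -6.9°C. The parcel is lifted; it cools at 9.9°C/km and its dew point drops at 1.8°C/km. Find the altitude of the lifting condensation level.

T and T_d converge at 9.9 − 1.8 = 8.1°C per km
Height above start = (9.3 − (-6.9)) / 8.1 = 2 km
LCL altitude = 500 m + 2000 m = 2500 m

2500 m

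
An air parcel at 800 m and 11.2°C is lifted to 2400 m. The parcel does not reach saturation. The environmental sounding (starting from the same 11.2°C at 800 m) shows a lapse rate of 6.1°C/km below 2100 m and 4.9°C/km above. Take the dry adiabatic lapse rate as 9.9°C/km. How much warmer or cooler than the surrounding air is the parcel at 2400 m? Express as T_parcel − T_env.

-6.44°C (parcel cooler than environment)

Parcel:
  From 800 m to 2400 m (dry): cools by 9.9 × 1.6 = 15.84°C, giving -4.64°C.
Environment:
  From 800 m to 2100 m (environment, lower layer): cools by 6.1 × 1.3 = 7.93°C, giving 3.27°C.
  From 2100 m to 2400 m (environment, upper layer): cools by 4.9 × 0.3 = 1.47°C, giving 1.8°C.
T_parcel − T_env = -4.64 − 1.8 = -6.44°C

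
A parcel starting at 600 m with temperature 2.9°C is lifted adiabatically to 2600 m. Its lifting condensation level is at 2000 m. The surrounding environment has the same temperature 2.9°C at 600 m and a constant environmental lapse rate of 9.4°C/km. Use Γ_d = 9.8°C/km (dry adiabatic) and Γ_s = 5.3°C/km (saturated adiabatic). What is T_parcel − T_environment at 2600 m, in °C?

Parcel:
  600–2000 m, dry: Δz = 1.4 km ⇒ ΔT = -13.72°C; T = -10.82°C
  2000–2600 m, saturated: Δz = 0.6 km ⇒ ΔT = -3.18°C; T = -14°C
Environment:
  600–2600 m, environment: Δz = 2 km ⇒ ΔT = -18.8°C; T = -15.9°C
T_parcel − T_env = -14 − (-15.9) = +1.9°C

+1.9°C (parcel warmer than environment)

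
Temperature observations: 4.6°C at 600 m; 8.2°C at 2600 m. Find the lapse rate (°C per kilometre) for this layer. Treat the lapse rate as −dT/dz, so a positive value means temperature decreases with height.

-1.8°C/km

Γ = −ΔT/Δz = (4.6 − 8.2) / (2600 − 600) m
  = -3.6°C / 2 km = -1.8°C/km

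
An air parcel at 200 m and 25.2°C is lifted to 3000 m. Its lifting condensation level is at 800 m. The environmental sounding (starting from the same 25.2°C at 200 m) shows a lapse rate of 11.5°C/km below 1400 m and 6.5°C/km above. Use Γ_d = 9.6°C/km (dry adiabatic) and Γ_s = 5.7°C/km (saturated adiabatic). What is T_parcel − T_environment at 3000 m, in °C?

+5.9°C (parcel warmer than environment)

Parcel:
  200–800 m, dry: Δz = 0.6 km ⇒ ΔT = -5.76°C; T = 19.44°C
  800–3000 m, saturated: Δz = 2.2 km ⇒ ΔT = -12.54°C; T = 6.9°C
Environment:
  200–1400 m, environment, lower layer: Δz = 1.2 km ⇒ ΔT = -13.8°C; T = 11.4°C
  1400–3000 m, environment, upper layer: Δz = 1.6 km ⇒ ΔT = -10.4°C; T = 1°C
T_parcel − T_env = 6.9 − 1 = +5.9°C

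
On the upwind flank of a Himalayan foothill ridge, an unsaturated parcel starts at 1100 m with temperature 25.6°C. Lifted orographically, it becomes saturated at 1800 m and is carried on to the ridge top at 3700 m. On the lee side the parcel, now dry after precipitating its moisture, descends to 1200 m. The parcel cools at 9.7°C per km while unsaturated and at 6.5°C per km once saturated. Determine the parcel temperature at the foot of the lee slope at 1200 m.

30.71°C

Dry to 1800 m: -9.7 × 0.7 km = -6.79°C, so T = 18.81°C.
Saturated to 3700 m: -6.5 × 1.9 km = -12.35°C, so T = 6.46°C.
Dry descent to 1200 m: +9.7 × 2.5 km = +24.25°C, so T = 30.71°C.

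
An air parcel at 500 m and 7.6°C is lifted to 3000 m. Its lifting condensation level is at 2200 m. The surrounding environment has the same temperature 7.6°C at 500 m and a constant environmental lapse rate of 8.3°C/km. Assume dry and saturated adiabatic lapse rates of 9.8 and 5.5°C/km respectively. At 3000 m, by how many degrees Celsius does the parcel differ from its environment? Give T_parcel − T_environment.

-0.31°C (parcel cooler than environment)

Parcel:
  From 500 m to 2200 m (dry): cools by 9.8 × 1.7 = 16.66°C, giving -9.06°C.
  From 2200 m to 3000 m (saturated): cools by 5.5 × 0.8 = 4.4°C, giving -13.46°C.
Environment:
  From 500 m to 3000 m (environment): cools by 8.3 × 2.5 = 20.75°C, giving -13.15°C.
T_parcel − T_env = -13.46 − (-13.15) = -0.31°C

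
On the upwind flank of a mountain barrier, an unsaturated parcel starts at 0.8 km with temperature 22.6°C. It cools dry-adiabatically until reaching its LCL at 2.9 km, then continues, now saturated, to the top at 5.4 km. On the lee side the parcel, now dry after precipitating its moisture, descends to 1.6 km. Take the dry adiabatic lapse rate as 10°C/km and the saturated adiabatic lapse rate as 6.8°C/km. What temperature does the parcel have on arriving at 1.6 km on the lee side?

Dry to 2900 m: -10 × 2.1 km = -21°C, so T = 1.6°C.
Saturated to 5400 m: -6.8 × 2.5 km = -17°C, so T = -15.4°C.
Dry descent to 1600 m: +10 × 3.8 km = +38°C, so T = 22.6°C.

22.6°C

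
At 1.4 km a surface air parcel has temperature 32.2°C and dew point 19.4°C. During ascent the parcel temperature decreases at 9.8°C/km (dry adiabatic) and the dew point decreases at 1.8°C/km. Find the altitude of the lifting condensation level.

3 km

T and T_d converge at 9.8 − 1.8 = 8°C per km
Height above start = (32.2 − 19.4) / 8 = 1.6 km
LCL altitude = 1400 m + 1600 m = 3000 m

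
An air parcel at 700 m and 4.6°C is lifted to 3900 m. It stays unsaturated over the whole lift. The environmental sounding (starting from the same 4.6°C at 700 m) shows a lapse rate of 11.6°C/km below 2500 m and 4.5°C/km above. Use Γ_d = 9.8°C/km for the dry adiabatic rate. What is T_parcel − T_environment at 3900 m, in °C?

-4.18°C (parcel cooler than environment)

Parcel:
  700–3900 m, dry: Δz = 3.2 km ⇒ ΔT = -31.36°C; T = -26.76°C
Environment:
  700–2500 m, environment, lower layer: Δz = 1.8 km ⇒ ΔT = -20.88°C; T = -16.28°C
  2500–3900 m, environment, upper layer: Δz = 1.4 km ⇒ ΔT = -6.3°C; T = -22.58°C
T_parcel − T_env = -26.76 − (-22.58) = -4.18°C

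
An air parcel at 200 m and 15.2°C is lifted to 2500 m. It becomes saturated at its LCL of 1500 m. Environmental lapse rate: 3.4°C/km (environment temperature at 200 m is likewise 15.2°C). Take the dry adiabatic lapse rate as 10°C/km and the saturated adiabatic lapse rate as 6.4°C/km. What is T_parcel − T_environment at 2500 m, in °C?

-11.58°C (parcel cooler than environment)

Parcel:
  From 200 m to 1500 m (dry): cools by 10 × 1.3 = 13°C, giving 2.2°C.
  From 1500 m to 2500 m (saturated): cools by 6.4 × 1 = 6.4°C, giving -4.2°C.
Environment:
  From 200 m to 2500 m (environment): cools by 3.4 × 2.3 = 7.82°C, giving 7.38°C.
T_parcel − T_env = -4.2 − 7.38 = -11.58°C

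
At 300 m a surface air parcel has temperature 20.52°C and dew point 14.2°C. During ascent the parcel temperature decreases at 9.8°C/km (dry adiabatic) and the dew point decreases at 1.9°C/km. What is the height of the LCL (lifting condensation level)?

1100 m

T and T_d converge at 9.8 − 1.9 = 7.9°C per km
Height above start = (20.52 − 14.2) / 7.9 = 0.8 km
LCL altitude = 300 m + 800 m = 1100 m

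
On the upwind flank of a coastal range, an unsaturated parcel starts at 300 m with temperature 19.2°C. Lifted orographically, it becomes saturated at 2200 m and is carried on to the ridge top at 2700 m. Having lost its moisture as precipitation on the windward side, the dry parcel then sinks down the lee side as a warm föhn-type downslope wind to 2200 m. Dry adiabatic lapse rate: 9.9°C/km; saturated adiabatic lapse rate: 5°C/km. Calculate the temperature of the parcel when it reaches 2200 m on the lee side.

2.84°C

From 300 m to 2200 m (dry): cools by 9.9 × 1.9 = 18.81°C, giving 0.39°C.
From 2200 m to 2700 m (saturated): cools by 5 × 0.5 = 2.5°C, giving -2.11°C.
From 2700 m to 2200 m (dry descent): warms by 9.9 × 0.5 = 4.95°C, giving 2.84°C.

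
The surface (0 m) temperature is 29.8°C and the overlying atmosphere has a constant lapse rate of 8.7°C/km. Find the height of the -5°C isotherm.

Height above start = (29.8 − (-5)) / 8.7 = 4 km
Altitude = 0 m + 4000 m = 4000 m

4000 m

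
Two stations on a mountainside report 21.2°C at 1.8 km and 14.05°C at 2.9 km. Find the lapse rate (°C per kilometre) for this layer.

6.5°C/km

Γ = −ΔT/Δz = (21.2 − 14.05) / (2900 − 1800) m
  = 7.15°C / 1.1 km = 6.5°C/km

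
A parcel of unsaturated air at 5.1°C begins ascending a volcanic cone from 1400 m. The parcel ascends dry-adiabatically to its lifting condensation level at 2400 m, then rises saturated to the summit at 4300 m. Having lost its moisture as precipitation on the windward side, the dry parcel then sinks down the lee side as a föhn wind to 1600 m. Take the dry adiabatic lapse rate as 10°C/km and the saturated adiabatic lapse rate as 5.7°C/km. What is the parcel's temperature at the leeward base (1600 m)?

11.27°C

From 1400 m to 2400 m (dry): cools by 10 × 1 = 10°C, giving -4.9°C.
From 2400 m to 4300 m (saturated): cools by 5.7 × 1.9 = 10.83°C, giving -15.73°C.
From 4300 m to 1600 m (dry descent): warms by 10 × 2.7 = 27°C, giving 11.27°C.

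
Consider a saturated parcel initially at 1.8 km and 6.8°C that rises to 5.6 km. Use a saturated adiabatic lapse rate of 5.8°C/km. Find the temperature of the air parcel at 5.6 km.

-15.24°C

Saturated adiabatic to 5600 m: -5.8 × 3.8 km = -22.04°C, so T = -15.24°C.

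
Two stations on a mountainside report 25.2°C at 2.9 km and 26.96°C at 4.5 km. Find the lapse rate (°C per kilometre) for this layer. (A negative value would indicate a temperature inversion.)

Γ = −ΔT/Δz = (25.2 − 26.96) / (4500 − 2900) m
  = -1.76°C / 1.6 km = -1.1°C/km

-1.1°C/km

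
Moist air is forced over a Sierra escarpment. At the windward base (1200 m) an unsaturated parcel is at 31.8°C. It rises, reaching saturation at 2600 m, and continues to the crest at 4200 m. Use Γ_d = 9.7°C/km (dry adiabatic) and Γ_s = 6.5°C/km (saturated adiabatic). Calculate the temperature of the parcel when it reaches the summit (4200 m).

1200 → 2600 m (dry, 9.7°C/km): ΔT = -9.7 × 1.4 = -13.58°C → T = 18.22°C
2600 → 4200 m (saturated, 6.5°C/km): ΔT = -6.5 × 1.6 = -10.4°C → T = 7.82°C

7.82°C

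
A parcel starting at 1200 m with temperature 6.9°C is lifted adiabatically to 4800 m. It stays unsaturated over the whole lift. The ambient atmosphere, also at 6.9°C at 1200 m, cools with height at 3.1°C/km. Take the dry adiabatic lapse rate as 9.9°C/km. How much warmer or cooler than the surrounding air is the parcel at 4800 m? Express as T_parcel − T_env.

-24.48°C (parcel cooler than environment)

Parcel:
  Dry to 4800 m: -9.9 × 3.6 km = -35.64°C, so T = -28.74°C.
Environment:
  Environment to 4800 m: -3.1 × 3.6 km = -11.16°C, so T = -4.26°C.
T_parcel − T_env = -28.74 − (-4.26) = -24.48°C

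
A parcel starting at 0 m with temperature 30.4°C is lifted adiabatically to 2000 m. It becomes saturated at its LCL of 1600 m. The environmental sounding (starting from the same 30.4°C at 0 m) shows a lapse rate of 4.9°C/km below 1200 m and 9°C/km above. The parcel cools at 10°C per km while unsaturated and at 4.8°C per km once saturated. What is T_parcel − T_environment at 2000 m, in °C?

Parcel:
  From 0 m to 1600 m (dry): cools by 10 × 1.6 = 16°C, giving 14.4°C.
  From 1600 m to 2000 m (saturated): cools by 4.8 × 0.4 = 1.92°C, giving 12.48°C.
Environment:
  From 0 m to 1200 m (environment, lower layer): cools by 4.9 × 1.2 = 5.88°C, giving 24.52°C.
  From 1200 m to 2000 m (environment, upper layer): cools by 9 × 0.8 = 7.2°C, giving 17.32°C.
T_parcel − T_env = 12.48 − 17.32 = -4.84°C

-4.84°C (parcel cooler than environment)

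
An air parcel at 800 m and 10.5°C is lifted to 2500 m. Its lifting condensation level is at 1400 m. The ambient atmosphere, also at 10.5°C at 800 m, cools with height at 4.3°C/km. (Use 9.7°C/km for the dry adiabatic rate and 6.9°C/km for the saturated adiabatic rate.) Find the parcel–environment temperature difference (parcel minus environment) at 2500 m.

Parcel:
  800 → 1400 m (dry, 9.7°C/km): ΔT = -9.7 × 0.6 = -5.82°C → T = 4.68°C
  1400 → 2500 m (saturated, 6.9°C/km): ΔT = -6.9 × 1.1 = -7.59°C → T = -2.91°C
Environment:
  800 → 2500 m (environment, 4.3°C/km): ΔT = -4.3 × 1.7 = -7.31°C → T = 3.19°C
T_parcel − T_env = -2.91 − 3.19 = -6.1°C

-6.1°C (parcel cooler than environment)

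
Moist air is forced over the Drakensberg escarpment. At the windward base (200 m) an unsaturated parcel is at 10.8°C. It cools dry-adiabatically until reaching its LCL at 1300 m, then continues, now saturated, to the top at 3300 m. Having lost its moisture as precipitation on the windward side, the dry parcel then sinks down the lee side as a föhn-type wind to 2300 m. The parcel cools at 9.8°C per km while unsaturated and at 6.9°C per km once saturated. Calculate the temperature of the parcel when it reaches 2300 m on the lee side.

-3.98°C

From 200 m to 1300 m (dry): cools by 9.8 × 1.1 = 10.78°C, giving 0.02°C.
From 1300 m to 3300 m (saturated): cools by 6.9 × 2 = 13.8°C, giving -13.78°C.
From 3300 m to 2300 m (dry descent): warms by 9.8 × 1 = 9.8°C, giving -3.98°C.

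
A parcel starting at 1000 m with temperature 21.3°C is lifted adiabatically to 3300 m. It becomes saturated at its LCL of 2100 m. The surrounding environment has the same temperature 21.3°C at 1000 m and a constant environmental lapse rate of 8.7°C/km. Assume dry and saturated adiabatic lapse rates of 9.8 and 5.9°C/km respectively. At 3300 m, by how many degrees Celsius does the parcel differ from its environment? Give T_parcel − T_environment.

Parcel:
  Dry to 2100 m: -9.8 × 1.1 km = -10.78°C, so T = 10.52°C.
  Saturated to 3300 m: -5.9 × 1.2 km = -7.08°C, so T = 3.44°C.
Environment:
  Environment to 3300 m: -8.7 × 2.3 km = -20.01°C, so T = 1.29°C.
T_parcel − T_env = 3.44 − 1.29 = +2.15°C

+2.15°C (parcel warmer than environment)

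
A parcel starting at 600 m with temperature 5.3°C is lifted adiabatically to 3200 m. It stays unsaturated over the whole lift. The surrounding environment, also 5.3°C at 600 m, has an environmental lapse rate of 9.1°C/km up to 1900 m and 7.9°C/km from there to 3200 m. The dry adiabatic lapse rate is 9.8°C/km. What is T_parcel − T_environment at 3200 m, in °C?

Parcel:
  Dry to 3200 m: -9.8 × 2.6 km = -25.48°C, so T = -20.18°C.
Environment:
  Environment, lower layer to 1900 m: -9.1 × 1.3 km = -11.83°C, so T = -6.53°C.
  Environment, upper layer to 3200 m: -7.9 × 1.3 km = -10.27°C, so T = -16.8°C.
T_parcel − T_env = -20.18 − (-16.8) = -3.38°C

-3.38°C (parcel cooler than environment)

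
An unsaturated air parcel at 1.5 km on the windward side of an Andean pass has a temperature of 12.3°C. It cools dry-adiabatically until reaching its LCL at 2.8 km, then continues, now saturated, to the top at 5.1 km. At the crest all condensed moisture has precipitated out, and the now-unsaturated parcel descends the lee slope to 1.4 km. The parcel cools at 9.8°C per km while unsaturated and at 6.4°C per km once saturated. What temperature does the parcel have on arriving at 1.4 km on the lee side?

21.1°C

Dry to 2800 m: -9.8 × 1.3 km = -12.74°C, so T = -0.44°C.
Saturated to 5100 m: -6.4 × 2.3 km = -14.72°C, so T = -15.16°C.
Dry descent to 1400 m: +9.8 × 3.7 km = +36.26°C, so T = 21.1°C.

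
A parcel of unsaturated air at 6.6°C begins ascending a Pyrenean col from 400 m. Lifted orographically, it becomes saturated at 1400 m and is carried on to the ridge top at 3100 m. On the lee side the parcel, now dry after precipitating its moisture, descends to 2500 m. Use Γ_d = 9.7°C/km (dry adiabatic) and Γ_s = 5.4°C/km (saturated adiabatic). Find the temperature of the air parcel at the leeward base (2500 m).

Dry to 1400 m: -9.7 × 1 km = -9.7°C, so T = -3.1°C.
Saturated to 3100 m: -5.4 × 1.7 km = -9.18°C, so T = -12.28°C.
Dry descent to 2500 m: +9.7 × 0.6 km = +5.82°C, so T = -6.46°C.

-6.46°C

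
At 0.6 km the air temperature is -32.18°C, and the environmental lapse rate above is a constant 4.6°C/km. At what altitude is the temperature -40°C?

Height above start = (-32.18 − (-40)) / 4.6 = 1.7 km
Altitude = 600 m + 1700 m = 2300 m

2.3 km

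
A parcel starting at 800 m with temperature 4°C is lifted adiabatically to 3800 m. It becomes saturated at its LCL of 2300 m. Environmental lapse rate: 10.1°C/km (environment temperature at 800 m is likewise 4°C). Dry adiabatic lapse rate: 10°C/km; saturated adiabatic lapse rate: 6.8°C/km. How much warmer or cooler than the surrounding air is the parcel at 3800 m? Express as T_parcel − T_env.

+5.1°C (parcel warmer than environment)

Parcel:
  Dry to 2300 m: -10 × 1.5 km = -15°C, so T = -11°C.
  Saturated to 3800 m: -6.8 × 1.5 km = -10.2°C, so T = -21.2°C.
Environment:
  Environment to 3800 m: -10.1 × 3 km = -30.3°C, so T = -26.3°C.
T_parcel − T_env = -21.2 − (-26.3) = +5.1°C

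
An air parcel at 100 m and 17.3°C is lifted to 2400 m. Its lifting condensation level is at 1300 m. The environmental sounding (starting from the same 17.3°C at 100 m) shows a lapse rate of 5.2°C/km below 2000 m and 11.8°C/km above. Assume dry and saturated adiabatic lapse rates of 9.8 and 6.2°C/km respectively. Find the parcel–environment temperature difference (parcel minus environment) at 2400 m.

Parcel:
  100–1300 m, dry: Δz = 1.2 km ⇒ ΔT = -11.76°C; T = 5.54°C
  1300–2400 m, saturated: Δz = 1.1 km ⇒ ΔT = -6.82°C; T = -1.28°C
Environment:
  100–2000 m, environment, lower layer: Δz = 1.9 km ⇒ ΔT = -9.88°C; T = 7.42°C
  2000–2400 m, environment, upper layer: Δz = 0.4 km ⇒ ΔT = -4.72°C; T = 2.7°C
T_parcel − T_env = -1.28 − 2.7 = -3.98°C

-3.98°C (parcel cooler than environment)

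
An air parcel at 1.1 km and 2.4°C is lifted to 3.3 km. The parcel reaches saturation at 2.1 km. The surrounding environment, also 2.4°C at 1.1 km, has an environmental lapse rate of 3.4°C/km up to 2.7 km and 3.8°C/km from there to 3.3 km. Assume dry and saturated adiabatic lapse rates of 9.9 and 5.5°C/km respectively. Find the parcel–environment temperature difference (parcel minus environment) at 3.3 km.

-8.78°C (parcel cooler than environment)

Parcel:
  1100–2100 m, dry: Δz = 1 km ⇒ ΔT = -9.9°C; T = -7.5°C
  2100–3300 m, saturated: Δz = 1.2 km ⇒ ΔT = -6.6°C; T = -14.1°C
Environment:
  1100–2700 m, environment, lower layer: Δz = 1.6 km ⇒ ΔT = -5.44°C; T = -3.04°C
  2700–3300 m, environment, upper layer: Δz = 0.6 km ⇒ ΔT = -2.28°C; T = -5.32°C
T_parcel − T_env = -14.1 − (-5.32) = -8.78°C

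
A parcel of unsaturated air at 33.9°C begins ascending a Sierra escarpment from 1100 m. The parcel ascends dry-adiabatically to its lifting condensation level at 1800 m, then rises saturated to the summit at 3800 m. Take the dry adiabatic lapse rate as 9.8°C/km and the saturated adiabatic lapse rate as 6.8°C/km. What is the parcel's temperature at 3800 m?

1100 → 1800 m (dry, 9.8°C/km): ΔT = -9.8 × 0.7 = -6.86°C → T = 27.04°C
1800 → 3800 m (saturated, 6.8°C/km): ΔT = -6.8 × 2 = -13.6°C → T = 13.44°C

13.44°C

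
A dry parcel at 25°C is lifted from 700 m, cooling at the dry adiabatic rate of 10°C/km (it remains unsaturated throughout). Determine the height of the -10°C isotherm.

Height above start = (25 − (-10)) / 10 = 3.5 km
Altitude = 700 m + 3500 m = 4200 m

4200 m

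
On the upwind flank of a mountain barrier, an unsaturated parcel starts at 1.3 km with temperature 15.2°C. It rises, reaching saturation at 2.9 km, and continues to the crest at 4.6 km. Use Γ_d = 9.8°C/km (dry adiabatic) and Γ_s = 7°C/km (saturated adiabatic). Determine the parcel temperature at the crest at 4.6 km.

1300–2900 m, dry: Δz = 1.6 km ⇒ ΔT = -15.68°C; T = -0.48°C
2900–4600 m, saturated: Δz = 1.7 km ⇒ ΔT = -11.9°C; T = -12.38°C

-12.38°C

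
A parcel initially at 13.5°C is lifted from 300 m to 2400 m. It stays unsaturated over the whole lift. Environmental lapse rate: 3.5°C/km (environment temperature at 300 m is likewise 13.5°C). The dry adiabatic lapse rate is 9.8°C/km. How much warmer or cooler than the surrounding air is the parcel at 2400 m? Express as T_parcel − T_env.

-13.23°C (parcel cooler than environment)

Parcel:
  300–2400 m, dry: Δz = 2.1 km ⇒ ΔT = -20.58°C; T = -7.08°C
Environment:
  300–2400 m, environment: Δz = 2.1 km ⇒ ΔT = -7.35°C; T = 6.15°C
T_parcel − T_env = -7.08 − 6.15 = -13.23°C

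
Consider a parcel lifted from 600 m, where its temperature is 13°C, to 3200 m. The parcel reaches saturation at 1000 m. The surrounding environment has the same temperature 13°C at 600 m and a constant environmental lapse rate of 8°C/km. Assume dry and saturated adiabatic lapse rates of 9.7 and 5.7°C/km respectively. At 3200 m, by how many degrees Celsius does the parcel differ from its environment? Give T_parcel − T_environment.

Parcel:
  600–1000 m, dry: Δz = 0.4 km ⇒ ΔT = -3.88°C; T = 9.12°C
  1000–3200 m, saturated: Δz = 2.2 km ⇒ ΔT = -12.54°C; T = -3.42°C
Environment:
  600–3200 m, environment: Δz = 2.6 km ⇒ ΔT = -20.8°C; T = -7.8°C
T_parcel − T_env = -3.42 − (-7.8) = +4.38°C

+4.38°C (parcel warmer than environment)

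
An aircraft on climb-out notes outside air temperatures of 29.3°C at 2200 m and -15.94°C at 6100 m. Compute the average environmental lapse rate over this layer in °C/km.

Γ = −ΔT/Δz = (29.3 − (-15.94)) / (6100 − 2200) m
  = 45.24°C / 3.9 km = 11.6°C/km

11.6°C/km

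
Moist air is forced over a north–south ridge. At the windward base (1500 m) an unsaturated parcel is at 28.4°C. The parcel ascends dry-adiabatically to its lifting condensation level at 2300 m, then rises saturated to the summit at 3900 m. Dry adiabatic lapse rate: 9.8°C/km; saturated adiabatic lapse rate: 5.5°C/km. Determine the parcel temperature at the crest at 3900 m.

Dry to 2300 m: -9.8 × 0.8 km = -7.84°C, so T = 20.56°C.
Saturated to 3900 m: -5.5 × 1.6 km = -8.8°C, so T = 11.76°C.

11.76°C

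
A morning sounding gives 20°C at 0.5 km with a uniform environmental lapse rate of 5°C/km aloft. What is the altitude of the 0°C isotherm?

Height above start = (20 − 0) / 5 = 4 km
Altitude = 500 m + 4000 m = 4500 m

4.5 km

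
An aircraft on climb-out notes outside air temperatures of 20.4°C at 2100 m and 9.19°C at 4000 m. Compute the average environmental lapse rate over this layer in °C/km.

Γ = −ΔT/Δz = (20.4 − 9.19) / (4000 − 2100) m
  = 11.21°C / 1.9 km = 5.9°C/km

5.9°C/km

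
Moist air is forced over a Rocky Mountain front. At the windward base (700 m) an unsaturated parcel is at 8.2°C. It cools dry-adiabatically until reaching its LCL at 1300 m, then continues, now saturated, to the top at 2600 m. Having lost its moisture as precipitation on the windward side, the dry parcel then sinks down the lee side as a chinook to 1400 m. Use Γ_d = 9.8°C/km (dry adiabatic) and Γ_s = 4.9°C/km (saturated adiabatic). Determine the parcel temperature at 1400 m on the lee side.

700 → 1300 m (dry, 9.8°C/km): ΔT = -9.8 × 0.6 = -5.88°C → T = 2.32°C
1300 → 2600 m (saturated, 4.9°C/km): ΔT = -4.9 × 1.3 = -6.37°C → T = -4.05°C
2600 → 1400 m (dry descent, 9.8°C/km): ΔT = +9.8 × 1.2 = +11.76°C → T = 7.71°C

7.71°C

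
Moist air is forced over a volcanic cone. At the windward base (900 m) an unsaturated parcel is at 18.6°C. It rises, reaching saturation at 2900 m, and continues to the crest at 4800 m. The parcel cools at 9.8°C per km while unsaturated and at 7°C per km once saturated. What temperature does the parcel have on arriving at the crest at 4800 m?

-14.3°C

Dry to 2900 m: -9.8 × 2 km = -19.6°C, so T = -1°C.
Saturated to 4800 m: -7 × 1.9 km = -13.3°C, so T = -14.3°C.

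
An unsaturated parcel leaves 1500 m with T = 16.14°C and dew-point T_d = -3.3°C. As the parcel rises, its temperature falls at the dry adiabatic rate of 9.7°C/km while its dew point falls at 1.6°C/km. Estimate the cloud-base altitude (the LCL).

T and T_d converge at 9.7 − 1.6 = 8.1°C per km
Height above start = (16.14 − (-3.3)) / 8.1 = 2.4 km
LCL altitude = 1500 m + 2400 m = 3900 m

3900 m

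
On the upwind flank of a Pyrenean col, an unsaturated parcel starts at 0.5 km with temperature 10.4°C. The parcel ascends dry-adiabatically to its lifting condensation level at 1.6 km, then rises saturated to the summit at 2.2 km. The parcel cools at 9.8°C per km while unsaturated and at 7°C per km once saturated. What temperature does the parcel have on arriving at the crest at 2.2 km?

Dry to 1600 m: -9.8 × 1.1 km = -10.78°C, so T = -0.38°C.
Saturated to 2200 m: -7 × 0.6 km = -4.2°C, so T = -4.58°C.

-4.58°C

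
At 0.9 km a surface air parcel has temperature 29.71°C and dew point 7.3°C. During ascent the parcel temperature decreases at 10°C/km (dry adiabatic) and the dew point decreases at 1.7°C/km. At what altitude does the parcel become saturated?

3.6 km

T and T_d converge at 10 − 1.7 = 8.3°C per km
Height above start = (29.71 − 7.3) / 8.3 = 2.7 km
LCL altitude = 900 m + 2700 m = 3600 m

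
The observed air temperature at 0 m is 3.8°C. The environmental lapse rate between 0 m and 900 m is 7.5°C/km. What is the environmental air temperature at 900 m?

0 → 900 m (environmental, 7.5°C/km): ΔT = -7.5 × 0.9 = -6.75°C → T = -2.95°C

-2.95°C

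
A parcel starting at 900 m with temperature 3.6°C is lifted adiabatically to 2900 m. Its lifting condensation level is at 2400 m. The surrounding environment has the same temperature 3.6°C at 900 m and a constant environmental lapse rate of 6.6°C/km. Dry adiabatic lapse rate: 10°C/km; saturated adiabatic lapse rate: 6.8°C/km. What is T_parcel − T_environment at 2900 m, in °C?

-5.2°C (parcel cooler than environment)

Parcel:
  Dry to 2400 m: -10 × 1.5 km = -15°C, so T = -11.4°C.
  Saturated to 2900 m: -6.8 × 0.5 km = -3.4°C, so T = -14.8°C.
Environment:
  Environment to 2900 m: -6.6 × 2 km = -13.2°C, so T = -9.6°C.
T_parcel − T_env = -14.8 − (-9.6) = -5.2°C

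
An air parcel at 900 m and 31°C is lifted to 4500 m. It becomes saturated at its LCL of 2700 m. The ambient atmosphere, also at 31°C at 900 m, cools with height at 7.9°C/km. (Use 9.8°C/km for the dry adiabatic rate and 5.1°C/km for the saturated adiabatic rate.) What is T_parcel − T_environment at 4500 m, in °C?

+1.62°C (parcel warmer than environment)

Parcel:
  900–2700 m, dry: Δz = 1.8 km ⇒ ΔT = -17.64°C; T = 13.36°C
  2700–4500 m, saturated: Δz = 1.8 km ⇒ ΔT = -9.18°C; T = 4.18°C
Environment:
  900–4500 m, environment: Δz = 3.6 km ⇒ ΔT = -28.44°C; T = 2.56°C
T_parcel − T_env = 4.18 − 2.56 = +1.62°C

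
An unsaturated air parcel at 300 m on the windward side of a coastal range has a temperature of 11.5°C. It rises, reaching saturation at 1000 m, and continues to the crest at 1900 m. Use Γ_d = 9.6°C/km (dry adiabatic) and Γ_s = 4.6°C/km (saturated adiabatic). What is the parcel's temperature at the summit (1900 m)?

300–1000 m, dry: Δz = 0.7 km ⇒ ΔT = -6.72°C; T = 4.78°C
1000–1900 m, saturated: Δz = 0.9 km ⇒ ΔT = -4.14°C; T = 0.64°C

0.64°C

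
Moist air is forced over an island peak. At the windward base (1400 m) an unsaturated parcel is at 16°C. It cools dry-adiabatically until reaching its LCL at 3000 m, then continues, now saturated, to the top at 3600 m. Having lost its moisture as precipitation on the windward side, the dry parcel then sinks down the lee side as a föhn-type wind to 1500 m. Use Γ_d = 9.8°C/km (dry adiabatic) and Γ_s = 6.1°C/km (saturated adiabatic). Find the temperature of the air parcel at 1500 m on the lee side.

1400 → 3000 m (dry, 9.8°C/km): ΔT = -9.8 × 1.6 = -15.68°C → T = 0.32°C
3000 → 3600 m (saturated, 6.1°C/km): ΔT = -6.1 × 0.6 = -3.66°C → T = -3.34°C
3600 → 1500 m (dry descent, 9.8°C/km): ΔT = +9.8 × 2.1 = +20.58°C → T = 17.24°C

17.24°C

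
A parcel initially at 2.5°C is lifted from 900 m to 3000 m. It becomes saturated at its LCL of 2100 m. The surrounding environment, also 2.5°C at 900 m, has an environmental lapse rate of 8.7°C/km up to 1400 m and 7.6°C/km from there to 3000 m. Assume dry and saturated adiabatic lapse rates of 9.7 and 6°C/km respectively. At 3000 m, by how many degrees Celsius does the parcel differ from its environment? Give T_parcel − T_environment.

Parcel:
  900 → 2100 m (dry, 9.7°C/km): ΔT = -9.7 × 1.2 = -11.64°C → T = -9.14°C
  2100 → 3000 m (saturated, 6°C/km): ΔT = -6 × 0.9 = -5.4°C → T = -14.54°C
Environment:
  900 → 1400 m (environment, lower layer, 8.7°C/km): ΔT = -8.7 × 0.5 = -4.35°C → T = -1.85°C
  1400 → 3000 m (environment, upper layer, 7.6°C/km): ΔT = -7.6 × 1.6 = -12.16°C → T = -14.01°C
T_parcel − T_env = -14.54 − (-14.01) = -0.53°C

-0.53°C (parcel cooler than environment)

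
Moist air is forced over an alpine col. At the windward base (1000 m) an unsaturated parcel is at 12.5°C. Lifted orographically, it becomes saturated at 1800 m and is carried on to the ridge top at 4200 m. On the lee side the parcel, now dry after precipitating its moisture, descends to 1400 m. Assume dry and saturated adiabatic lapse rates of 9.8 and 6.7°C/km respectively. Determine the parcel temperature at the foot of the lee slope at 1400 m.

1000–1800 m, dry: Δz = 0.8 km ⇒ ΔT = -7.84°C; T = 4.66°C
1800–4200 m, saturated: Δz = 2.4 km ⇒ ΔT = -16.08°C; T = -11.42°C
4200–1400 m, dry descent: Δz = 2.8 km ⇒ ΔT = +27.44°C; T = 16.02°C

16.02°C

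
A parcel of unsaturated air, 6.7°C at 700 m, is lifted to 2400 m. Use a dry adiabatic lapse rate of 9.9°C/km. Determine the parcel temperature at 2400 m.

-10.13°C

700–2400 m, dry adiabatic: Δz = 1.7 km ⇒ ΔT = -16.83°C; T = -10.13°C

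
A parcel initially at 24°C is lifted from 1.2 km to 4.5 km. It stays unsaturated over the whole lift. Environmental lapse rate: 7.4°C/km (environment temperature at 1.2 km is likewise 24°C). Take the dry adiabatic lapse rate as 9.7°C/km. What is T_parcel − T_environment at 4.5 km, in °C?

Parcel:
  1200–4500 m, dry: Δz = 3.3 km ⇒ ΔT = -32.01°C; T = -8.01°C
Environment:
  1200–4500 m, environment: Δz = 3.3 km ⇒ ΔT = -24.42°C; T = -0.42°C
T_parcel − T_env = -8.01 − (-0.42) = -7.59°C

-7.59°C (parcel cooler than environment)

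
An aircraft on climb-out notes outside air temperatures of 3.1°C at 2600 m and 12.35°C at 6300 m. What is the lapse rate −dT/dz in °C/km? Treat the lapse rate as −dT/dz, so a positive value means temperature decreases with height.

Γ = −ΔT/Δz = (3.1 − 12.35) / (6300 − 2600) m
  = -9.25°C / 3.7 km = -2.5°C/km

-2.5°C/km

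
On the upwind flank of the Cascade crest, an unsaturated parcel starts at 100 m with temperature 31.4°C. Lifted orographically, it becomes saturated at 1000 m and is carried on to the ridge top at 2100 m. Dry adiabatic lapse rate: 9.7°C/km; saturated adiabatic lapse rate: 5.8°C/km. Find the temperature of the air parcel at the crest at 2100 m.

Dry to 1000 m: -9.7 × 0.9 km = -8.73°C, so T = 22.67°C.
Saturated to 2100 m: -5.8 × 1.1 km = -6.38°C, so T = 16.29°C.

16.29°C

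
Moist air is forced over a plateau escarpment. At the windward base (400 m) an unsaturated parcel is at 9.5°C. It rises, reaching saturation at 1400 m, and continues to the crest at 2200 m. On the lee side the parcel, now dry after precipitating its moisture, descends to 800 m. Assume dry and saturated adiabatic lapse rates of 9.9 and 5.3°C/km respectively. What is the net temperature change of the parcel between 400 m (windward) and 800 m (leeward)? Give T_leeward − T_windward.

400 → 1400 m (dry, 9.9°C/km): ΔT = -9.9 × 1 = -9.9°C → T = -0.4°C
1400 → 2200 m (saturated, 5.3°C/km): ΔT = -5.3 × 0.8 = -4.24°C → T = -4.64°C
2200 → 800 m (dry descent, 9.9°C/km): ΔT = +9.9 × 1.4 = +13.86°C → T = 9.22°C
Net change vs windward start: 9.22 − 9.5 = -0.28°C

-0.28°C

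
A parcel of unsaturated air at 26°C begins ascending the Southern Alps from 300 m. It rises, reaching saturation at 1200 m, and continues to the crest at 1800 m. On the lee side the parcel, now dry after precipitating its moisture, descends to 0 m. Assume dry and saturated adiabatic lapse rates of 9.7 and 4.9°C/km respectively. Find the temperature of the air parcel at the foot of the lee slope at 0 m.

From 300 m to 1200 m (dry): cools by 9.7 × 0.9 = 8.73°C, giving 17.27°C.
From 1200 m to 1800 m (saturated): cools by 4.9 × 0.6 = 2.94°C, giving 14.33°C.
From 1800 m to 0 m (dry descent): warms by 9.7 × 1.8 = 17.46°C, giving 31.79°C.

31.79°C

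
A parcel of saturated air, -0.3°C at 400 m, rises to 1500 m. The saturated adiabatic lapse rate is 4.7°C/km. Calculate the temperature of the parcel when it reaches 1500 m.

400–1500 m, saturated adiabatic: Δz = 1.1 km ⇒ ΔT = -5.17°C; T = -5.47°C

-5.47°C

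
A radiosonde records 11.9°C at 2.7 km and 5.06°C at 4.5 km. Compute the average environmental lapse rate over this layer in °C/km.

3.8°C/km

Γ = −ΔT/Δz = (11.9 − 5.06) / (4500 − 2700) m
  = 6.84°C / 1.8 km = 3.8°C/km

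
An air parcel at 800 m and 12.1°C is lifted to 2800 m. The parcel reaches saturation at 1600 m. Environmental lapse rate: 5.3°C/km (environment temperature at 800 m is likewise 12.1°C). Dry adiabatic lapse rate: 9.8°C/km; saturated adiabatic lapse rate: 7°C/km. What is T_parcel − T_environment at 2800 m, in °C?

Parcel:
  800–1600 m, dry: Δz = 0.8 km ⇒ ΔT = -7.84°C; T = 4.26°C
  1600–2800 m, saturated: Δz = 1.2 km ⇒ ΔT = -8.4°C; T = -4.14°C
Environment:
  800–2800 m, environment: Δz = 2 km ⇒ ΔT = -10.6°C; T = 1.5°C
T_parcel − T_env = -4.14 − 1.5 = -5.64°C

-5.64°C (parcel cooler than environment)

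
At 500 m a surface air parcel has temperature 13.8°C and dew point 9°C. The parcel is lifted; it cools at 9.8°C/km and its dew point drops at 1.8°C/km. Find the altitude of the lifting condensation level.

T and T_d converge at 9.8 − 1.8 = 8°C per km
Height above start = (13.8 − 9) / 8 = 0.6 km
LCL altitude = 500 m + 600 m = 1100 m

1100 m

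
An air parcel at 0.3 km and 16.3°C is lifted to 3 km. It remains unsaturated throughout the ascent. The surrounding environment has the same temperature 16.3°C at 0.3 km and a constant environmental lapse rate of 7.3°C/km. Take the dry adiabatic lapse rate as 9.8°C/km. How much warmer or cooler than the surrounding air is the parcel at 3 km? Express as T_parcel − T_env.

-6.75°C (parcel cooler than environment)

Parcel:
  Dry to 3000 m: -9.8 × 2.7 km = -26.46°C, so T = -10.16°C.
Environment:
  Environment to 3000 m: -7.3 × 2.7 km = -19.71°C, so T = -3.41°C.
T_parcel − T_env = -10.16 − (-3.41) = -6.75°C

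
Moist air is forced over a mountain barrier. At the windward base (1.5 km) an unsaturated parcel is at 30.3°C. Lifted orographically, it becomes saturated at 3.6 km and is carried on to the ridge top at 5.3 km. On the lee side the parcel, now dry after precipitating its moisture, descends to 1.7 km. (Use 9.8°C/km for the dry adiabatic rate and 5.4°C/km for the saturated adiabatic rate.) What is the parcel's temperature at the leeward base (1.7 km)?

From 1500 m to 3600 m (dry): cools by 9.8 × 2.1 = 20.58°C, giving 9.72°C.
From 3600 m to 5300 m (saturated): cools by 5.4 × 1.7 = 9.18°C, giving 0.54°C.
From 5300 m to 1700 m (dry descent): warms by 9.8 × 3.6 = 35.28°C, giving 35.82°C.

35.82°C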